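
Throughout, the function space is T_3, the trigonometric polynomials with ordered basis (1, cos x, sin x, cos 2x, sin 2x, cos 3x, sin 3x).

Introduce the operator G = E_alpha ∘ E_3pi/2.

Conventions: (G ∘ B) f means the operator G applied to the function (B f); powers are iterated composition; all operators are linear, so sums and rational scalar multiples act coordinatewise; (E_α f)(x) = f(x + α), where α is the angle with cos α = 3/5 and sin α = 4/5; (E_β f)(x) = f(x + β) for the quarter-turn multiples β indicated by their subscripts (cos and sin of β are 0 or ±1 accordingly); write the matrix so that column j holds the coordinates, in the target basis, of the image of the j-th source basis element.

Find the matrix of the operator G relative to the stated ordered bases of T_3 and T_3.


image of 1: 1
image of cos x: (4/5)cos x + (3/5)sin x
image of sin x: -(3/5)cos x + (4/5)sin x
image of cos 2x: (7/25)cos 2x + (24/25)sin 2x
image of sin 2x: -(24/25)cos 2x + (7/25)sin 2x
image of cos 3x: -(44/125)cos 3x + (117/125)sin 3x
image of sin 3x: -(117/125)cos 3x - (44/125)sin 3x
each image's coordinates form column j of the matrix

the matrix is [[1, 0, 0, 0, 0, 0, 0]; [0, 4/5, -3/5, 0, 0, 0, 0]; [0, 3/5, 4/5, 0, 0, 0, 0]; [0, 0, 0, 7/25, -24/25, 0, 0]; [0, 0, 0, 24/25, 7/25, 0, 0]; [0, 0, 0, 0, 0, -44/125, -117/125]; [0, 0, 0, 0, 0, 117/125, -44/125]] (rows listed top to bottom)


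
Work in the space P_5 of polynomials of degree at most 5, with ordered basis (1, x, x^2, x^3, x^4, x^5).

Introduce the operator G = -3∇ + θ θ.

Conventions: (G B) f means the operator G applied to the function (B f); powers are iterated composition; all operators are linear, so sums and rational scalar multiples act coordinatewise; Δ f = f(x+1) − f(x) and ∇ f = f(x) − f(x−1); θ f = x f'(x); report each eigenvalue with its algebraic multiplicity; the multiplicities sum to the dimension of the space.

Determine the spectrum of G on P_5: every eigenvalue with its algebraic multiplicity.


image of 1: 0
image of x: x - 3
image of x^2: 4x^2 - 6x + 3
image of x^3: 9x^3 - 9x^2 + 9x - 3
image of x^4: 16x^4 - 12x^3 + 18x^2 - 12x + 3
image of x^5: 25x^5 - 15x^4 + 30x^3 - 30x^2 + 15x - 3
the matrix is upper triangular; its diagonal is (0, 1, 4, 9, 16, 25)
for a triangular matrix the eigenvalues are the diagonal entries, with algebraic multiplicity their repetition count

λ = 0 (multiplicity 1), λ = 1 (multiplicity 1), λ = 4 (multiplicity 1), λ = 9 (multiplicity 1), λ = 16 (multiplicity 1), λ = 25 (multiplicity 1)


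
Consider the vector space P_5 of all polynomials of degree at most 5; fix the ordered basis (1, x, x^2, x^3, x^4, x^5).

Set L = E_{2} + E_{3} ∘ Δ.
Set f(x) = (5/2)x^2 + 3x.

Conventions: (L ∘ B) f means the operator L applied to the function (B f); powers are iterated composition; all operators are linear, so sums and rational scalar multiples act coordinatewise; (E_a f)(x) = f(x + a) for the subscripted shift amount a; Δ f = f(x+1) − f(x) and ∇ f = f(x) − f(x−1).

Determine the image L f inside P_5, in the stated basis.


E_{2} f = (5/2)x^2 + 13x + 16
Δ f = 5x + 11/2
E_{3} Δ f = 5x + 41/2
(E_{2} + E_{3} ∘ Δ) f = (5/2)x^2 + 18x + 73/2

g(x) = (5/2)x^2 + 18x + 73/2


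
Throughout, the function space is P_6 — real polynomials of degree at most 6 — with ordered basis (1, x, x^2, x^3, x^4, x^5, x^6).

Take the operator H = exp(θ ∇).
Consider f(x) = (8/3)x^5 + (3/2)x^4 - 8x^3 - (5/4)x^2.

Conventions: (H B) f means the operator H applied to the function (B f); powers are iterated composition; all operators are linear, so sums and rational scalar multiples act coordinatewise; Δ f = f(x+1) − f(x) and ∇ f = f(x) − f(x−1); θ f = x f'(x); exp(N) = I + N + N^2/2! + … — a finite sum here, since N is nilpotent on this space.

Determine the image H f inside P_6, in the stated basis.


order-1 term: (160/3)x^4 - 62x^3 - (38/3)x^2 + (85/6)x
order-2 term: 320x^3 - 506x^2 + 187x
order-3 term: 640x^2 - (1972/3)x
order-4 term: 320x
the series for exp(θ ∇) f terminates at order 4
exp(θ ∇) f = (8/3)x^5 + (329/6)x^4 + 250x^3 + (1441/12)x^2 - (817/6)x

g(x) = (8/3)x^5 + (329/6)x^4 + 250x^3 + (1441/12)x^2 - (817/6)x


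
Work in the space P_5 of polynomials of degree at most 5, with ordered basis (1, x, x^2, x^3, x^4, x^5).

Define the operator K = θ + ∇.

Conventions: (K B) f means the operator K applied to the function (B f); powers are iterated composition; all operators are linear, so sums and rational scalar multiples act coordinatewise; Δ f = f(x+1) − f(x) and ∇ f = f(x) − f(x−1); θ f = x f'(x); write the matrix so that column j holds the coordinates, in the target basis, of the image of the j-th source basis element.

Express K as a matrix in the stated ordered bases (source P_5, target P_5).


the matrix is [[0, 1, -1, 1, -1, 1]; [0, 1, 2, -3, 4, -5]; [0, 0, 2, 3, -6, 10]; [0, 0, 0, 3, 4, -10]; [0, 0, 0, 0, 4, 5]; [0, 0, 0, 0, 0, 5]] (rows listed top to bottom)

image of 1: 0
image of x: x + 1
image of x^2: 2x^2 + 2x - 1
image of x^3: 3x^3 + 3x^2 - 3x + 1
image of x^4: 4x^4 + 4x^3 - 6x^2 + 4x - 1
image of x^5: 5x^5 + 5x^4 - 10x^3 + 10x^2 - 5x + 1
each image's coordinates form column j of the matrix


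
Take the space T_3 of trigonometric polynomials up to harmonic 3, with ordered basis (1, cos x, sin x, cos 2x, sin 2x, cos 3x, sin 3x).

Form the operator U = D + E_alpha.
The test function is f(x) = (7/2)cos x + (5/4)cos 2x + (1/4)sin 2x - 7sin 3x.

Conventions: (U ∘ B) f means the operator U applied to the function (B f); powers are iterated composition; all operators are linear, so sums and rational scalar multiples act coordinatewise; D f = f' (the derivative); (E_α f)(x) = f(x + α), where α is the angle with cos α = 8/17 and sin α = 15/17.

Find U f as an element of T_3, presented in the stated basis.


D f = -(7/2)sin x + (1/2)cos 2x - (5/2)sin 2x - 21cos 3x
E_alpha f = (28/17)cos x - (105/34)sin x - (565/1156)cos 2x - (1361/1156)sin 2x + (3465/4913)cos 3x + (34216/4913)sin 3x
(D + E_alpha) f = (28/17)cos x - (112/17)sin x + (13/1156)cos 2x - (4251/1156)sin 2x - (99708/4913)cos 3x + (34216/4913)sin 3x

the result is g(x) = (28/17)cos x - (112/17)sin x + (13/1156)cos 2x - (4251/1156)sin 2x - (99708/4913)cos 3x + (34216/4913)sin 3x


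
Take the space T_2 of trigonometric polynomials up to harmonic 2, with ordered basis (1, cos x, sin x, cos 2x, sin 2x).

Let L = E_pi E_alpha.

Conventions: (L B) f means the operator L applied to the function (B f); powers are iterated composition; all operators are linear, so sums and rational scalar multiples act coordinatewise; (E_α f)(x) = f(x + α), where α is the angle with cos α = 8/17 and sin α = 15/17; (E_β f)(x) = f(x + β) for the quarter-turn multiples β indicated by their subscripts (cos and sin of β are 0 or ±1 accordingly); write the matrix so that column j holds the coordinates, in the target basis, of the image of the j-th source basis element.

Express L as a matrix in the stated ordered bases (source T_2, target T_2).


the matrix is [[1, 0, 0, 0, 0]; [0, -8/17, -15/17, 0, 0]; [0, 15/17, -8/17, 0, 0]; [0, 0, 0, -161/289, 240/289]; [0, 0, 0, -240/289, -161/289]] (rows listed top to bottom)

image of 1: 1
image of cos x: -(8/17)cos x + (15/17)sin x
image of sin x: -(15/17)cos x - (8/17)sin x
image of cos 2x: -(161/289)cos 2x - (240/289)sin 2x
image of sin 2x: (240/289)cos 2x - (161/289)sin 2x
each image's coordinates form column j of the matrix


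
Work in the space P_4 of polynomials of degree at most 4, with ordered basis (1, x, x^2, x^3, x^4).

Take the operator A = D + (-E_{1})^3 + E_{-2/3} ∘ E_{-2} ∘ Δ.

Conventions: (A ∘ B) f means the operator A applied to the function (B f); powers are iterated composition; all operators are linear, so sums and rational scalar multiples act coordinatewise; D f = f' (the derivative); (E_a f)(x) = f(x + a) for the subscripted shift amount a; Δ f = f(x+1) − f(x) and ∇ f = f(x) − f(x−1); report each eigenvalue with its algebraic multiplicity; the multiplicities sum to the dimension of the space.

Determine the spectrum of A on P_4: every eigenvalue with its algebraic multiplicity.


λ = -1 (multiplicity 5)

image of 1: -1
image of x: -x - 1
image of x^2: -x^2 - 2x - 40/3
image of x^3: -x^3 - 3x^2 - 40x - 38/3
image of x^4: -x^4 - 4x^3 - 80x^2 - (152/3)x - 3344/27
the matrix is upper triangular; its diagonal is (-1, -1, -1, -1, -1)
for a triangular matrix the eigenvalues are the diagonal entries, with algebraic multiplicity their repetition count


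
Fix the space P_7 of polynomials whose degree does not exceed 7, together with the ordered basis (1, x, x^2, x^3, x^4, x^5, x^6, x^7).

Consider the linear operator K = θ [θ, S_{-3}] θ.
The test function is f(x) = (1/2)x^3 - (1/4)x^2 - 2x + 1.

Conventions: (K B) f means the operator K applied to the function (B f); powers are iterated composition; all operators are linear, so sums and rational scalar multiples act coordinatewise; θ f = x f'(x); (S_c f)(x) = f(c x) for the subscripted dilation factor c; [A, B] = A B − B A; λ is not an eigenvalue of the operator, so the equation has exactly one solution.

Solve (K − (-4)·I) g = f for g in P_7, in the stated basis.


the image equals g(x) = (1/8)x^3 - (1/16)x^2 - (1/2)x + 1/4

write g with unknown coordinates in the stated basis and equate coefficients in (K − (-4)·I) g = f
solving from the highest basis element down gives g = (1/8)x^3 - (1/16)x^2 - (1/2)x + 1/4
check: K g = 0
so K g − (-4)·g = (1/2)x^3 - (1/4)x^2 - 2x + 1 = f ✓


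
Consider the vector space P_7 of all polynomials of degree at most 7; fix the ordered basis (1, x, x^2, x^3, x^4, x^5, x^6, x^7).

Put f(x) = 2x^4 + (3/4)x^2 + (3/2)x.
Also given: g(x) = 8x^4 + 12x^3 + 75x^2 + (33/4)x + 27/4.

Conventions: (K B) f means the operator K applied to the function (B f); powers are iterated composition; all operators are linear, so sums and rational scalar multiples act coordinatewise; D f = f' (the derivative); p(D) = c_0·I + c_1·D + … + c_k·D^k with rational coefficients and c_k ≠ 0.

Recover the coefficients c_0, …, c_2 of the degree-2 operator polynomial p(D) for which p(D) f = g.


D^0 f = 2x^4 + (3/4)x^2 + (3/2)x
D^1 f = 8x^3 + (3/2)x + 3/2
D^2 f = 24x^2 + 3/2
matching coefficients of g against c_0 f + c_1 Df + … from the top degree down determines the c_i
solution: c_0 = 4, c_1 = 3/2, c_2 = 3

c_0 = 4, c_1 = 3/2, c_2 = 3


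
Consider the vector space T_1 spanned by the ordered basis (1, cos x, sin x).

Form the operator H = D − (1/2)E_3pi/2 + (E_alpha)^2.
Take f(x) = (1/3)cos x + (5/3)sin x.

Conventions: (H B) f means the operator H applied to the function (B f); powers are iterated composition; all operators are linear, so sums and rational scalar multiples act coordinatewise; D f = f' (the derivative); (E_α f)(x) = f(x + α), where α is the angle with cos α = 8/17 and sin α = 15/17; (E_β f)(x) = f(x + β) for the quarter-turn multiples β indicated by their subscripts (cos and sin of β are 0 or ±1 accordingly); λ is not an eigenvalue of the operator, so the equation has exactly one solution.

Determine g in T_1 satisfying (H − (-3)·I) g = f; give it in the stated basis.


g(x) = -(10646/39531)cos x + (16814/39531)sin x

write g with unknown coordinates in the stated basis and equate coefficients in (H − (-3)·I) g = f
solving from the highest basis element down gives g = -(10646/39531)cos x + (16814/39531)sin x
check: H g = (45115/39531)cos x + (15443/39531)sin x
so H g − (-3)·g = (1/3)cos x + (5/3)sin x = f ✓


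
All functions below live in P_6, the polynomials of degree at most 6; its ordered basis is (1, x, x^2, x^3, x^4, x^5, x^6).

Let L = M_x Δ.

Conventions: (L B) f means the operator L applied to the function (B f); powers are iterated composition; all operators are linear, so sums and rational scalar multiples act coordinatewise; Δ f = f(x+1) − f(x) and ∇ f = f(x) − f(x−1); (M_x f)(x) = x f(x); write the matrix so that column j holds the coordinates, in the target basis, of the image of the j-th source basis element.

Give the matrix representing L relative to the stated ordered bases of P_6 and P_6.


the matrix is [[0, 0, 0, 0, 0, 0, 0]; [0, 1, 1, 1, 1, 1, 1]; [0, 0, 2, 3, 4, 5, 6]; [0, 0, 0, 3, 6, 10, 15]; [0, 0, 0, 0, 4, 10, 20]; [0, 0, 0, 0, 0, 5, 15]; [0, 0, 0, 0, 0, 0, 6]] (rows listed top to bottom)

image of 1: 0
image of x: x
image of x^2: 2x^2 + x
image of x^3: 3x^3 + 3x^2 + x
image of x^4: 4x^4 + 6x^3 + 4x^2 + x
image of x^5: 5x^5 + 10x^4 + 10x^3 + 5x^2 + x
image of x^6: 6x^6 + 15x^5 + 20x^4 + 15x^3 + 6x^2 + x
each image's coordinates form column j of the matrix


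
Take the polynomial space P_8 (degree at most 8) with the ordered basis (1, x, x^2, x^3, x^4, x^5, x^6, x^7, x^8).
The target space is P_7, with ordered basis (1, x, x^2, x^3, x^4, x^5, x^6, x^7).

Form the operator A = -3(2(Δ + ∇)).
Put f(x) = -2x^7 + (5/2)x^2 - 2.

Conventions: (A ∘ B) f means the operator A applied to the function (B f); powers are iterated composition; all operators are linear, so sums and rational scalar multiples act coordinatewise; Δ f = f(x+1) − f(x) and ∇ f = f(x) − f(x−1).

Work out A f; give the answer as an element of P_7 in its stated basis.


Δ f = -14x^6 - 42x^5 - 70x^4 - 70x^3 - 42x^2 - 9x + 1/2
∇ f = -14x^6 + 42x^5 - 70x^4 + 70x^3 - 42x^2 + 19x - 9/2
(Δ + ∇) f = -28x^6 - 140x^4 - 84x^2 + 10x - 4
(2(Δ + ∇)) f = -56x^6 - 280x^4 - 168x^2 + 20x - 8
(-3(2(Δ + ∇))) f = 168x^6 + 840x^4 + 504x^2 - 60x + 24

g(x) = 168x^6 + 840x^4 + 504x^2 - 60x + 24


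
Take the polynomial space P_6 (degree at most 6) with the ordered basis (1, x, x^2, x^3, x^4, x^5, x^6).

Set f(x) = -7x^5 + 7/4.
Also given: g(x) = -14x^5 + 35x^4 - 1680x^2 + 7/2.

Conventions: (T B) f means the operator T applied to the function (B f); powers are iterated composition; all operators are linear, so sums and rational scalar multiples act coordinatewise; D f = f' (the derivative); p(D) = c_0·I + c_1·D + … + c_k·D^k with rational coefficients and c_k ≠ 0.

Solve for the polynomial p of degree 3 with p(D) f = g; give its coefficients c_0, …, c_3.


p(D) = 2·I − D + 4·D^3, i.e. c_0 = 2, c_1 = -1, c_2 = 0, c_3 = 4

D^0 f = -7x^5 + 7/4
D^1 f = -35x^4
D^2 f = -140x^3
D^3 f = -420x^2
matching coefficients of g against c_0 f + c_1 Df + … from the top degree down determines the c_i
solution: c_0 = 2, c_1 = -1, c_2 = 0, c_3 = 4


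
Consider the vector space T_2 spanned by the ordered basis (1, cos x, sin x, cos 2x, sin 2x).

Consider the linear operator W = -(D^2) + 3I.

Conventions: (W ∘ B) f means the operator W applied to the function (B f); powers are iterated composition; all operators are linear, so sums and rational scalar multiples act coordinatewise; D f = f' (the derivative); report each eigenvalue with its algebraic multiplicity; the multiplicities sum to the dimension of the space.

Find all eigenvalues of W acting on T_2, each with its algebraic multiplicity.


λ = 3 (multiplicity 1), λ = 4 (multiplicity 2), λ = 7 (multiplicity 2)

image of 1: 3
image of cos x: 4cos x
image of sin x: 4sin x
image of cos 2x: 7cos 2x
image of sin 2x: 7sin 2x
the matrix is diagonal; its diagonal is (3, 4, 4, 7, 7)
for a triangular matrix the eigenvalues are the diagonal entries, with algebraic multiplicity their repetition count


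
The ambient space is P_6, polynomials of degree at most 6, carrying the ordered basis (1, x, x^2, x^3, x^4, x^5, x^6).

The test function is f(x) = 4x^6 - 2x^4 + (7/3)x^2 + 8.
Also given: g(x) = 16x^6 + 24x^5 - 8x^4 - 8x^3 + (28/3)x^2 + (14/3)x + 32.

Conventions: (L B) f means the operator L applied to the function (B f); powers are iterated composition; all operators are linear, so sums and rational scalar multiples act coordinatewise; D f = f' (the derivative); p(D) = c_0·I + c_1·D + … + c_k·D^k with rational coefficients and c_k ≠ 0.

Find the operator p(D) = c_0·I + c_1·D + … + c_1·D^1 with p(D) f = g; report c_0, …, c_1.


p(D) = 4·I + D, i.e. c_0 = 4, c_1 = 1

D^0 f = 4x^6 - 2x^4 + (7/3)x^2 + 8
D^1 f = 24x^5 - 8x^3 + (14/3)x
matching coefficients of g against c_0 f + c_1 Df + … from the top degree down determines the c_i
solution: c_0 = 4, c_1 = 1


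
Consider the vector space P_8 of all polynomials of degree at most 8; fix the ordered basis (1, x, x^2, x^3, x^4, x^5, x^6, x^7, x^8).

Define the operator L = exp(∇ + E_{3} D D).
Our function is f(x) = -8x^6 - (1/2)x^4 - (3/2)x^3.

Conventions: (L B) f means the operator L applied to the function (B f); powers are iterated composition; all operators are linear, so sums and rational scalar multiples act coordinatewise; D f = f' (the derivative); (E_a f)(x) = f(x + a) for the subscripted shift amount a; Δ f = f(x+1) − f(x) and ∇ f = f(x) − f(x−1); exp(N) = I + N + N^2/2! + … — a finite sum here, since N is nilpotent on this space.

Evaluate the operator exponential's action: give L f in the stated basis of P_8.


order-1 term: -48x^5 - 120x^4 - 3042x^3 - (25695/2)x^2 - (52021/2)x - 19514
order-2 term: -120x^4 - 480x^3 - 9483x^2 - (69621/2)x - 67732
order-3 term: -160x^3 - 720x^2 - 9842x - 44169/2
order-4 term: -120x^2 - 480x - 6801/2
order-5 term: -48x - 120
order-6 term: -8
the series for exp(∇ + E_{3} D D) f terminates at order 6
exp(∇ + E_{3} D D) f = -8x^6 - 48x^5 - (481/2)x^4 - (7367/2)x^3 - (46341/2)x^2 - 71191x - 112859

g(x) = -8x^6 - 48x^5 - (481/2)x^4 - (7367/2)x^3 - (46341/2)x^2 - 71191x - 112859


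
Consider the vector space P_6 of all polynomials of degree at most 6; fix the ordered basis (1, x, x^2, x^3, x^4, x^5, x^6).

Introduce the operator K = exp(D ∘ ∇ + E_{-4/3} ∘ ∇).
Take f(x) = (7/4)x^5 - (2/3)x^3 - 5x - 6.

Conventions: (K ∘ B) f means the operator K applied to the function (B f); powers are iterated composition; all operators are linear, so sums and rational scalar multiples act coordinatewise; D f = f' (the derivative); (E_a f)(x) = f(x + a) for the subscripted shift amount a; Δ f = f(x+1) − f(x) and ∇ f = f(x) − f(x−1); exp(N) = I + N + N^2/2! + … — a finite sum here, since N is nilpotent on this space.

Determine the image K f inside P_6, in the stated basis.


order-1 term: (35/4)x^4 - (175/6)x^3 + (379/3)x^2 - (20885/108)x + 7697/81
order-2 term: (35/2)x^3 - (175/2)x^2 + (3931/12)x - 43985/108
order-3 term: (35/2)x^2 - (175/2)x + 2407/12
order-4 term: (35/4)x - 175/6
order-5 term: 7/4
the series for exp(D ∘ ∇ + E_{-4/3} ∘ ∇) f terminates at order 5
exp(D ∘ ∇ + E_{-4/3} ∘ ∇) f = (7/4)x^5 + (35/4)x^4 - (37/3)x^3 + (169/3)x^2 + (5449/108)x - 47005/324

g(x) = (7/4)x^5 + (35/4)x^4 - (37/3)x^3 + (169/3)x^2 + (5449/108)x - 47005/324


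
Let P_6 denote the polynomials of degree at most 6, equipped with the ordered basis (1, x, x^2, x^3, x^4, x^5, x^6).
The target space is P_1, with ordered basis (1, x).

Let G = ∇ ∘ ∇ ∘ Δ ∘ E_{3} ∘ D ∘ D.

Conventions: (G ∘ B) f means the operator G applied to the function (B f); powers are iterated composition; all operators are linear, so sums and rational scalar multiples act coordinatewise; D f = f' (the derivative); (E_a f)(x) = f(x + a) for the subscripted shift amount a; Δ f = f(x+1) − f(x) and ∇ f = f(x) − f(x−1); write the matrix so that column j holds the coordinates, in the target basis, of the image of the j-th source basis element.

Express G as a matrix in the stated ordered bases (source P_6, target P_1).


image of 1: 0
image of x: 0
image of x^2: 0
image of x^3: 0
image of x^4: 0
image of x^5: 120
image of x^6: 720x + 1800
each image's coordinates form column j of the matrix

the matrix is [[0, 0, 0, 0, 0, 120, 1800]; [0, 0, 0, 0, 0, 0, 720]] (rows listed top to bottom)


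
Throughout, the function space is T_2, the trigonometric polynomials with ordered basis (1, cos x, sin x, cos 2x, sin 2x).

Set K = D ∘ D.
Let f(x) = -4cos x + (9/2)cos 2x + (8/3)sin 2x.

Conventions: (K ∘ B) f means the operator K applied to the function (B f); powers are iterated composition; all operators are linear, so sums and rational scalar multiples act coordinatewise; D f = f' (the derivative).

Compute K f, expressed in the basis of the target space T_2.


D f = 4sin x + (16/3)cos 2x - 9sin 2x
D D f = 4cos x - 18cos 2x - (32/3)sin 2x

g(x) = 4cos x - 18cos 2x - (32/3)sin 2x


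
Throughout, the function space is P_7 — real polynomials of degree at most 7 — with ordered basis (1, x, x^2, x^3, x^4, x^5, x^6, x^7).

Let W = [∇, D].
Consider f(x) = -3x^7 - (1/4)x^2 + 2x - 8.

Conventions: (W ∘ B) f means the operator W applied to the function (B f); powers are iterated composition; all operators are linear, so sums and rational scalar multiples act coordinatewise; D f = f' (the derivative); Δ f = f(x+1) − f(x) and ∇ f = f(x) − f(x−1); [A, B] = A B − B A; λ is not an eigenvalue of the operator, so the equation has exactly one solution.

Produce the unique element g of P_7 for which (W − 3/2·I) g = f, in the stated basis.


the result is g(x) = 2x^7 + (1/6)x^2 - (4/3)x + 16/3

write g with unknown coordinates in the stated basis and equate coefficients in (W − 3/2·I) g = f
solving from the highest basis element down gives g = 2x^7 + (1/6)x^2 - (4/3)x + 16/3
check: W g = 0
so W g − 3/2·g = -3x^7 - (1/4)x^2 + 2x - 8 = f ✓


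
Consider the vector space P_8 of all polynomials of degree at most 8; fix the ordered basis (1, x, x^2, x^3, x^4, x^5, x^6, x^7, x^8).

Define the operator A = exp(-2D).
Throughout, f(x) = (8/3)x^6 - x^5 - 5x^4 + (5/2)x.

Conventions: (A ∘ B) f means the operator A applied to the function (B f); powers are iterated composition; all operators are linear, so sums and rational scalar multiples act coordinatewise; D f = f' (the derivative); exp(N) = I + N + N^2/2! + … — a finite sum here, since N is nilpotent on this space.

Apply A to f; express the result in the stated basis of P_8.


the image equals g(x) = (8/3)x^6 - 33x^5 + 165x^4 - (1280/3)x^3 + 600x^2 - (859/2)x + 353/3

order-1 term: -32x^5 + 10x^4 + 40x^3 - 5
order-2 term: 160x^4 - 40x^3 - 120x^2
order-3 term: -(1280/3)x^3 + 80x^2 + 160x
order-4 term: 640x^2 - 80x - 80
order-5 term: -512x + 32
order-6 term: 512/3
the series for exp(-2D) f terminates at order 6
exp(-2D) f = (8/3)x^6 - 33x^5 + 165x^4 - (1280/3)x^3 + 600x^2 - (859/2)x + 353/3


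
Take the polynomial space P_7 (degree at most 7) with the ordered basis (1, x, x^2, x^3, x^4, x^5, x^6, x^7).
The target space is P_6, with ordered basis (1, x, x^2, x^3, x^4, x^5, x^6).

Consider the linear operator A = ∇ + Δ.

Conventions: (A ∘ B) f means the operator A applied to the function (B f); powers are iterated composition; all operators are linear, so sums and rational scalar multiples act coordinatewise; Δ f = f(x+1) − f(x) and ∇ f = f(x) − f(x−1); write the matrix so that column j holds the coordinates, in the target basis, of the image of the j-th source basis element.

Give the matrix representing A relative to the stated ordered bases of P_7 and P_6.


the matrix is [[0, 2, 0, 2, 0, 2, 0, 2]; [0, 0, 4, 0, 8, 0, 12, 0]; [0, 0, 0, 6, 0, 20, 0, 42]; [0, 0, 0, 0, 8, 0, 40, 0]; [0, 0, 0, 0, 0, 10, 0, 70]; [0, 0, 0, 0, 0, 0, 12, 0]; [0, 0, 0, 0, 0, 0, 0, 14]] (rows listed top to bottom)

image of 1: 0
image of x: 2
image of x^2: 4x
image of x^3: 6x^2 + 2
image of x^4: 8x^3 + 8x
image of x^5: 10x^4 + 20x^2 + 2
image of x^6: 12x^5 + 40x^3 + 12x
image of x^7: 14x^6 + 70x^4 + 42x^2 + 2
each image's coordinates form column j of the matrix


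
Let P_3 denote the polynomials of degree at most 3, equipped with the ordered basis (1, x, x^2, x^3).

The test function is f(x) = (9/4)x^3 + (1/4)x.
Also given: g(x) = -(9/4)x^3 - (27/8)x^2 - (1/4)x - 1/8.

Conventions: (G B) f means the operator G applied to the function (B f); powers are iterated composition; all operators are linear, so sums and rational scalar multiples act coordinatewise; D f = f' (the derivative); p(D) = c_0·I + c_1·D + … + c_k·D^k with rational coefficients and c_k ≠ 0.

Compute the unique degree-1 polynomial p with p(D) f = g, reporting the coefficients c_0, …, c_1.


D^0 f = (9/4)x^3 + (1/4)x
D^1 f = (27/4)x^2 + 1/4
matching coefficients of g against c_0 f + c_1 Df + … from the top degree down determines the c_i
solution: c_0 = -1, c_1 = -1/2

c_0 = -1, c_1 = -1/2


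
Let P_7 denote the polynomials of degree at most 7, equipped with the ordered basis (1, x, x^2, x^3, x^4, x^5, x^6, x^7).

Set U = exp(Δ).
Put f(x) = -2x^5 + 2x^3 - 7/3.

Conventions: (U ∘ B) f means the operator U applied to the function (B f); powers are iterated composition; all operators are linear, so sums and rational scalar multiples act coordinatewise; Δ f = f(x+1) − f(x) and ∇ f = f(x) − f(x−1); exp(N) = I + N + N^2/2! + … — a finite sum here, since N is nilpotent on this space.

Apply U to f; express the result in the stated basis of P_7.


order-1 term: -10x^4 - 20x^3 - 14x^2 - 4x
order-2 term: -20x^3 - 60x^2 - 64x - 24
order-3 term: -20x^2 - 60x - 48
order-4 term: -10x - 20
order-5 term: -2
the series for exp(Δ) f terminates at order 5
exp(Δ) f = -2x^5 - 10x^4 - 38x^3 - 94x^2 - 138x - 289/3

the result is g(x) = -2x^5 - 10x^4 - 38x^3 - 94x^2 - 138x - 289/3


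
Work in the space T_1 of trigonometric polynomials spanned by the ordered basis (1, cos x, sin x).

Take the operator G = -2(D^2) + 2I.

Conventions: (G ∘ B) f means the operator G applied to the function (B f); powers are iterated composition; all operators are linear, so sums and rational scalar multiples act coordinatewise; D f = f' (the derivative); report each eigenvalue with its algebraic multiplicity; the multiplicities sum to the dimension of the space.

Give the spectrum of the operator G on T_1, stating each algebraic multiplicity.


λ = 2 (multiplicity 1), λ = 4 (multiplicity 2)

image of 1: 2
image of cos x: 4cos x
image of sin x: 4sin x
the matrix is diagonal; its diagonal is (2, 4, 4)
for a triangular matrix the eigenvalues are the diagonal entries, with algebraic multiplicity their repetition count


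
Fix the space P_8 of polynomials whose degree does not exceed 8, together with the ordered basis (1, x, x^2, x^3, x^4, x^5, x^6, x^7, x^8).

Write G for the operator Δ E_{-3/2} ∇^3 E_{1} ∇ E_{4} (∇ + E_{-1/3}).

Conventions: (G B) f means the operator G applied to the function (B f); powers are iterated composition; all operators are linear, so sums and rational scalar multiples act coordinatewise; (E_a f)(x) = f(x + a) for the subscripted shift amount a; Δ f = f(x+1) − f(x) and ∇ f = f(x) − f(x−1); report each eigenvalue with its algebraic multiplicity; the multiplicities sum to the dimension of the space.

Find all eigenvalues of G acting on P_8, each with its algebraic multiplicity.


λ = 0 (multiplicity 9)

image of 1: 0
image of x: 0
image of x^2: 0
image of x^3: 0
image of x^4: 0
image of x^5: 120
image of x^6: 720x + 1920
image of x^7: 2520x^2 + 13440x + 15610
image of x^8: 6720x^3 + 53760x^2 + 124880x + 904960/9
the matrix is upper triangular; its diagonal is (0, 0, 0, 0, 0, 0, 0, 0, 0)
for a triangular matrix the eigenvalues are the diagonal entries, with algebraic multiplicity their repetition count


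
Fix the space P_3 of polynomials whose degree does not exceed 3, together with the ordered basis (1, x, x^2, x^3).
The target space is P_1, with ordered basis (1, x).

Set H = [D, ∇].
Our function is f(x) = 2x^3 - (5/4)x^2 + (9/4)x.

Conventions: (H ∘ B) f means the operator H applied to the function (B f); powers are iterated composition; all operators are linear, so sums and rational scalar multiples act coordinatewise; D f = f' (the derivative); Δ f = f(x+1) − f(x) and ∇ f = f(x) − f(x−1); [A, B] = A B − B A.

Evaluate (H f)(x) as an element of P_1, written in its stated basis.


∇ f = 6x^2 - (17/2)x + 11/2
D ∇ f = 12x - 17/2
D f = 6x^2 - (5/2)x + 9/4
∇ D f = 12x - 17/2
[D, ∇] f = 0

the image equals g(x) = 0


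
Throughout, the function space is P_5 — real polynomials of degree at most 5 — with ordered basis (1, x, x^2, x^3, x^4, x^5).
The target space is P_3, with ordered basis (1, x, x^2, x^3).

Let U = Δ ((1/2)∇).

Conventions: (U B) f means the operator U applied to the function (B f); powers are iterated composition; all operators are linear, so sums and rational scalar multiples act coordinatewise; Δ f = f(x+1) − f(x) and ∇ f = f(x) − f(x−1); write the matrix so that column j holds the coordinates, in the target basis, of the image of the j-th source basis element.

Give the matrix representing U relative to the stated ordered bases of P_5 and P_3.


image of 1: 0
image of x: 0
image of x^2: 1
image of x^3: 3x
image of x^4: 6x^2 + 1
image of x^5: 10x^3 + 5x
each image's coordinates form column j of the matrix

the matrix is [[0, 0, 1, 0, 1, 0]; [0, 0, 0, 3, 0, 5]; [0, 0, 0, 0, 6, 0]; [0, 0, 0, 0, 0, 10]] (rows listed top to bottom)


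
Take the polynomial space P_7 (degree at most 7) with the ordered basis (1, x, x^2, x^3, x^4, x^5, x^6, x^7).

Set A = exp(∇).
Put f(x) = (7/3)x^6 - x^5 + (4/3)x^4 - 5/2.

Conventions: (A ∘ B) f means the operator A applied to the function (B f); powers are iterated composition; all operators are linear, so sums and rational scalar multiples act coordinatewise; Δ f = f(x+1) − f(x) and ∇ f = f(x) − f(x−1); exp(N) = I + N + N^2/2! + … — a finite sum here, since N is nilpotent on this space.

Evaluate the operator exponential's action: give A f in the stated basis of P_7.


order-1 term: 14x^5 - 40x^4 + 62x^3 - 53x^2 + (73/3)x - 14/3
order-2 term: 35x^4 - 150x^3 + 283x^2 - 261x + 290/3
order-3 term: (140/3)x^3 - 220x^2 + (1156/3)x - 243
order-4 term: 35x^2 - 145x + 163
order-5 term: 14x - 36
order-6 term: 7/3
the series for exp(∇) f terminates at order 6
exp(∇) f = (7/3)x^6 + 13x^5 - (11/3)x^4 - (124/3)x^3 + 45x^2 + (53/3)x - 145/6

the result is g(x) = (7/3)x^6 + 13x^5 - (11/3)x^4 - (124/3)x^3 + 45x^2 + (53/3)x - 145/6


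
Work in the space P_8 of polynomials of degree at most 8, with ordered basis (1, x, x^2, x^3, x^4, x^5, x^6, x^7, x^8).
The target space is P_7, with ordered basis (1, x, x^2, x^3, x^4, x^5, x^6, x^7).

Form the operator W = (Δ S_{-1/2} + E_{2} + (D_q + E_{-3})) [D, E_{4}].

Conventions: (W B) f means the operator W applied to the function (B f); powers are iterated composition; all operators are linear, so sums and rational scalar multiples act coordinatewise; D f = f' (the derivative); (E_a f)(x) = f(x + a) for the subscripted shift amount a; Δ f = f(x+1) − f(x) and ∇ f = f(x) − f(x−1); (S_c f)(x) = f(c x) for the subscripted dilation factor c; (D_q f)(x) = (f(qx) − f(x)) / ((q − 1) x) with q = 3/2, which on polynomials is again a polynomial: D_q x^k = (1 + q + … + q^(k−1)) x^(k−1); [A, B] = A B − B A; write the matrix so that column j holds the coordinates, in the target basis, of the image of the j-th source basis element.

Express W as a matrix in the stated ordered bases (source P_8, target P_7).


the matrix is [[0, 0, 0, 0, 0, 0, 0, 0, 0]; [0, 0, 0, 0, 0, 0, 0, 0, 0]; [0, 0, 0, 0, 0, 0, 0, 0, 0]; [0, 0, 0, 0, 0, 0, 0, 0, 0]; [0, 0, 0, 0, 0, 0, 0, 0, 0]; [0, 0, 0, 0, 0, 0, 0, 0, 0]; [0, 0, 0, 0, 0, 0, 0, 0, 0]; [0, 0, 0, 0, 0, 0, 0, 0, 0]] (rows listed top to bottom)

image of 1: 0
image of x: 0
image of x^2: 0
image of x^3: 0
image of x^4: 0
image of x^5: 0
image of x^6: 0
image of x^7: 0
image of x^8: 0
each image's coordinates form column j of the matrix


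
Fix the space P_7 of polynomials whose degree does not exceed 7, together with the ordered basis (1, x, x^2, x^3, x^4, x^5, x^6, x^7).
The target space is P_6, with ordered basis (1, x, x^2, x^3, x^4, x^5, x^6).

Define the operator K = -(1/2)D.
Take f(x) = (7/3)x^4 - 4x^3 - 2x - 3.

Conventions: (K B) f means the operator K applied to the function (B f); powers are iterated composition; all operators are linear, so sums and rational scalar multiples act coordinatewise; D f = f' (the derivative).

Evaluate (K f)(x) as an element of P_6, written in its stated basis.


the result is g(x) = -(14/3)x^3 + 6x^2 + 1

D f = (28/3)x^3 - 12x^2 - 2
(-(1/2)D) f = -(14/3)x^3 + 6x^2 + 1


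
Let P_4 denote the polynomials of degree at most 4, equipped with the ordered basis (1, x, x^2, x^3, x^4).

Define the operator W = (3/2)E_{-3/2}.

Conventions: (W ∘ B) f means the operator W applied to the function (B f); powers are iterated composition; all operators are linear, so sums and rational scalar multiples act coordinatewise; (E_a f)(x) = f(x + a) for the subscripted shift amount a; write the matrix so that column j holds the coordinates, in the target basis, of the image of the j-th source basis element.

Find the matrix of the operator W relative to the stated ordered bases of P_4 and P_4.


the matrix is [[3/2, -9/4, 27/8, -81/16, 243/32]; [0, 3/2, -9/2, 81/8, -81/4]; [0, 0, 3/2, -27/4, 81/4]; [0, 0, 0, 3/2, -9]; [0, 0, 0, 0, 3/2]] (rows listed top to bottom)

image of 1: 3/2
image of x: (3/2)x - 9/4
image of x^2: (3/2)x^2 - (9/2)x + 27/8
image of x^3: (3/2)x^3 - (27/4)x^2 + (81/8)x - 81/16
image of x^4: (3/2)x^4 - 9x^3 + (81/4)x^2 - (81/4)x + 243/32
each image's coordinates form column j of the matrix


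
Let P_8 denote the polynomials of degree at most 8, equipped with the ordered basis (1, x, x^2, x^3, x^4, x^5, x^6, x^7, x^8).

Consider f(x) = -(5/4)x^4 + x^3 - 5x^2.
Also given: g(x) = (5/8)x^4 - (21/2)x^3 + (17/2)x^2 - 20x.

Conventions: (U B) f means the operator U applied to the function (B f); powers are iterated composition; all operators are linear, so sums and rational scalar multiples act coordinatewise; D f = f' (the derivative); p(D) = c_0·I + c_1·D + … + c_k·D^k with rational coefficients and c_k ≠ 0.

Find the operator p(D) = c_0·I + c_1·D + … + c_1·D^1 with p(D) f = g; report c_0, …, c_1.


D^0 f = -(5/4)x^4 + x^3 - 5x^2
D^1 f = -5x^3 + 3x^2 - 10x
matching coefficients of g against c_0 f + c_1 Df + … from the top degree down determines the c_i
solution: c_0 = -1/2, c_1 = 2

c_0 = -1/2, c_1 = 2


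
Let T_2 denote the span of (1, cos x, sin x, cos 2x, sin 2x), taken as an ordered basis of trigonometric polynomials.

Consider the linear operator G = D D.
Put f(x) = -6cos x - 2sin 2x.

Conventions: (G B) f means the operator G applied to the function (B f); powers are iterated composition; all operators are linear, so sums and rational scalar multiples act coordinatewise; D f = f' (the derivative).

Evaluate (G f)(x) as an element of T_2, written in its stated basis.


D f = 6sin x - 4cos 2x
D D f = 6cos x + 8sin 2x

g(x) = 6cos x + 8sin 2x


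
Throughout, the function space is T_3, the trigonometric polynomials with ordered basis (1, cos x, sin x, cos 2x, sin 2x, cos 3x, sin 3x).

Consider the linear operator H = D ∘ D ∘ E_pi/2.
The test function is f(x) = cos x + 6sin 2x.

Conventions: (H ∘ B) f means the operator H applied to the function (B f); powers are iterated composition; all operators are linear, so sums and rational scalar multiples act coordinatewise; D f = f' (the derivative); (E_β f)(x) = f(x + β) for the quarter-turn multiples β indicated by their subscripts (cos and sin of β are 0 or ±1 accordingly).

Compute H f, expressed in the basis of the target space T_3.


g(x) = sin x + 24sin 2x

E_pi/2 f = -sin x - 6sin 2x
D E_pi/2 f = -cos x - 12cos 2x
D D E_pi/2 f = sin x + 24sin 2x


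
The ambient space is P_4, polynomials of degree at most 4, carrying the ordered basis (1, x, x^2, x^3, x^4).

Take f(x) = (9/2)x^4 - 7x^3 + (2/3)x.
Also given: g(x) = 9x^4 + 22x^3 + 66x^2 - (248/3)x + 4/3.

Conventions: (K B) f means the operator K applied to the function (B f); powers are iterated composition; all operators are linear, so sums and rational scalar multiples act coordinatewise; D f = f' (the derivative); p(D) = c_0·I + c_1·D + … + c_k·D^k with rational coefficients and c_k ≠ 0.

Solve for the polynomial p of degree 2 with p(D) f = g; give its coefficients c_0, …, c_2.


c_0 = 2, c_1 = 2, c_2 = 2

D^0 f = (9/2)x^4 - 7x^3 + (2/3)x
D^1 f = 18x^3 - 21x^2 + 2/3
D^2 f = 54x^2 - 42x
matching coefficients of g against c_0 f + c_1 Df + … from the top degree down determines the c_i
solution: c_0 = 2, c_1 = 2, c_2 = 2


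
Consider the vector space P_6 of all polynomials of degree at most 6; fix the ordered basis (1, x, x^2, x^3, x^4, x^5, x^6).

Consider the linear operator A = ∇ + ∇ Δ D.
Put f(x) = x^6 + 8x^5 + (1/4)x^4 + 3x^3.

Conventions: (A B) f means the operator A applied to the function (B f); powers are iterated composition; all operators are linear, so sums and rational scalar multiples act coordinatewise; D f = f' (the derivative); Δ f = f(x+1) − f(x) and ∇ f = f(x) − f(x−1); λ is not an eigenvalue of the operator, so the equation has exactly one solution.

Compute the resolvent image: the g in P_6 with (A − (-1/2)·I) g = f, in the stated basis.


g(x) = 2x^6 - 8x^5 + (281/2)x^4 - 1838x^3 + 13894x^2 - 74816x + 203613

write g with unknown coordinates in the stated basis and equate coefficients in (A − (-1/2)·I) g = f
solving from the highest basis element down gives g = 2x^6 - 8x^5 + (281/2)x^4 - 1838x^3 + 13894x^2 - 74816x + 203613
check: A g = 12x^5 - 70x^4 + 922x^3 - 6947x^2 + 37408x - 203613/2
so A g − (-1/2)·g = x^6 + 8x^5 + (1/4)x^4 + 3x^3 = f ✓


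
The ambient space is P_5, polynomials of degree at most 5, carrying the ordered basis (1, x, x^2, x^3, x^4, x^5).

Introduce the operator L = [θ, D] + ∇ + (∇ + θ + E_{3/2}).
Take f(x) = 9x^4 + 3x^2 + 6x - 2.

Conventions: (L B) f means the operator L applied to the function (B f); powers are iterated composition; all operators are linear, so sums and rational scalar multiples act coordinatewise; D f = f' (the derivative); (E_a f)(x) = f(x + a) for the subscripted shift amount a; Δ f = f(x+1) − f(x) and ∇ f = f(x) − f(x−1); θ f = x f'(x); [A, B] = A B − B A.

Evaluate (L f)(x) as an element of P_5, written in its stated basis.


the image equals g(x) = 45x^4 + 90x^3 + (45/2)x^2 + (441/2)x + 661/16

D f = 36x^3 + 6x + 6
θ D f = 108x^3 + 6x
θ f = 36x^4 + 6x^2 + 6x
D θ f = 144x^3 + 12x + 6
[θ, D] f = -36x^3 - 6x - 6
∇ f = 36x^3 - 54x^2 + 42x - 6
∇ f = 36x^3 - 54x^2 + 42x - 6
θ f = 36x^4 + 6x^2 + 6x
E_{3/2} f = 9x^4 + 54x^3 + (249/2)x^2 + (273/2)x + 949/16
(∇ + θ + E_{3/2}) f = 45x^4 + 90x^3 + (153/2)x^2 + (369/2)x + 853/16
([θ, D] + ∇ + (∇ + θ + E_{3/2})) f = 45x^4 + 90x^3 + (45/2)x^2 + (441/2)x + 661/16


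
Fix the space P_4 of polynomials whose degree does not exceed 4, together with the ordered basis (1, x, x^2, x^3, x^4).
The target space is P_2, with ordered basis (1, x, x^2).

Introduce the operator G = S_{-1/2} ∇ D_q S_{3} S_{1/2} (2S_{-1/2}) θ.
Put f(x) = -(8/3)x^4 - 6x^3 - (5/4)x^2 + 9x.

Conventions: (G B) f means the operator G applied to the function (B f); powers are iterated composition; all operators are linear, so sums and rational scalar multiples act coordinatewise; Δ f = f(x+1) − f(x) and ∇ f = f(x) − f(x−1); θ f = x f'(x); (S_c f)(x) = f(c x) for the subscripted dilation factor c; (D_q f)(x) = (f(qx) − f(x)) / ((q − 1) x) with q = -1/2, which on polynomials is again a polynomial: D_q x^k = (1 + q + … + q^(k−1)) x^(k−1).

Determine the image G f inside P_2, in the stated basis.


θ f = -(32/3)x^4 - 18x^3 - (5/2)x^2 + 9x
S_{-1/2} θ f = -(2/3)x^4 + (9/4)x^3 - (5/8)x^2 - (9/2)x
(2S_{-1/2}) θ f = -(4/3)x^4 + (9/2)x^3 - (5/4)x^2 - 9x
S_{1/2} ((2S_{-1/2}) θ) f = -(1/12)x^4 + (9/16)x^3 - (5/16)x^2 - (9/2)x
S_{3} S_{1/2} ((2S_{-1/2}) θ) f = -(27/4)x^4 + (243/16)x^3 - (45/16)x^2 - (27/2)x
D_q (S_{3} S_{1/2}) ((2S_{-1/2}) θ) f = -(135/32)x^3 + (729/64)x^2 - (45/32)x - 27/2
∇ D_q (S_{3} S_{1/2}) ((2S_{-1/2}) θ) f = -(405/32)x^2 + (567/16)x - 1089/64
S_{-1/2} ∇ D_q (S_{3} S_{1/2}) ((2S_{-1/2}) θ) f = -(405/128)x^2 - (567/32)x - 1089/64

the result is g(x) = -(405/128)x^2 - (567/32)x - 1089/64


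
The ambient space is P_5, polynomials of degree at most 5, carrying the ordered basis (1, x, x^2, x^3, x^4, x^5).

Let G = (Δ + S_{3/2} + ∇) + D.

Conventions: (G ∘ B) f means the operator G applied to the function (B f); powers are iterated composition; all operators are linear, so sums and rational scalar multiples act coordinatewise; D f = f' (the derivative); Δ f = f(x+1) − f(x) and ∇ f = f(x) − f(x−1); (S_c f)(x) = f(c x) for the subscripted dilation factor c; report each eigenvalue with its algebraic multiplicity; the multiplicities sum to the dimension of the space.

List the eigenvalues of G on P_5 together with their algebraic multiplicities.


image of 1: 1
image of x: (3/2)x + 3
image of x^2: (9/4)x^2 + 6x
image of x^3: (27/8)x^3 + 9x^2 + 2
image of x^4: (81/16)x^4 + 12x^3 + 8x
image of x^5: (243/32)x^5 + 15x^4 + 20x^2 + 2
the matrix is upper triangular; its diagonal is (1, 3/2, 9/4, 27/8, 81/16, 243/32)
for a triangular matrix the eigenvalues are the diagonal entries, with algebraic multiplicity their repetition count

λ = 1 (multiplicity 1), λ = 3/2 (multiplicity 1), λ = 9/4 (multiplicity 1), λ = 27/8 (multiplicity 1), λ = 81/16 (multiplicity 1), λ = 243/32 (multiplicity 1)
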